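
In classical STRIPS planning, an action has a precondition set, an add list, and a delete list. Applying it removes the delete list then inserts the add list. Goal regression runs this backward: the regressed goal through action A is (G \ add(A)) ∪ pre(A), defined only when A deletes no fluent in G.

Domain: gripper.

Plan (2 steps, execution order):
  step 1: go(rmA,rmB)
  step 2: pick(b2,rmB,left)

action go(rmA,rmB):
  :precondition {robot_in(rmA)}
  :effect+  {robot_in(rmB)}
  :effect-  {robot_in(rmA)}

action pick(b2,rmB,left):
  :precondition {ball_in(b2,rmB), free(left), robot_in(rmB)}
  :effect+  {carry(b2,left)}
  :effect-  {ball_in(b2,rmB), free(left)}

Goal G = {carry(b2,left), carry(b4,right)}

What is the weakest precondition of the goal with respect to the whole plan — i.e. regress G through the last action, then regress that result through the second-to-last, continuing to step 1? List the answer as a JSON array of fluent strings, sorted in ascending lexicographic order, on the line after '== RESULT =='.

Regress step by step:
  through step 2 (pick(b2,rmB,left)): drop {carry(b2,left)}, keep {carry(b4,right)}, require {ball_in(b2,rmB), free(left), robot_in(rmB)}
    → {ball_in(b2,rmB), carry(b4,right), free(left), robot_in(rmB)}
  through step 1 (go(rmA,rmB)): drop {robot_in(rmB)}, keep {ball_in(b2,rmB), carry(b4,right), free(left)}, require {robot_in(rmA)}
    → {ball_in(b2,rmB), carry(b4,right), free(left), robot_in(rmA)}

== RESULT ==
["ball_in(b2,rmB)", "carry(b4,right)", "free(left)", "robot_in(rmA)"]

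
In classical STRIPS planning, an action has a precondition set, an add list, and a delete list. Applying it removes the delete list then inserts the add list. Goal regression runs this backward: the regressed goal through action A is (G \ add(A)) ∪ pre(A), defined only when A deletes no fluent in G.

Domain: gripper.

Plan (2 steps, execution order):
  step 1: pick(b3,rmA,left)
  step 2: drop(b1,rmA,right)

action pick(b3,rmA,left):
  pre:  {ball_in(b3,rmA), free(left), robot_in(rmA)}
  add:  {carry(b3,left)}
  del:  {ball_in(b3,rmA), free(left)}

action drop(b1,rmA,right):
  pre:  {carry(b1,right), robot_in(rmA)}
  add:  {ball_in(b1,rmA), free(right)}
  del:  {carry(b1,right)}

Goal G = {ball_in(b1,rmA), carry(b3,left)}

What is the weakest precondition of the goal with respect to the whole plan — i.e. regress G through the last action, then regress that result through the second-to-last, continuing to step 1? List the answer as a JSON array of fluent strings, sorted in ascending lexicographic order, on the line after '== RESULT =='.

Work backward from the goal:
  through step 2 (drop(b1,rmA,right)): drop {ball_in(b1,rmA)}, keep {carry(b3,left)}, require {carry(b1,right), robot_in(rmA)}
    → {carry(b1,right), carry(b3,left), robot_in(rmA)}
  through step 1 (pick(b3,rmA,left)): drop {carry(b3,left)}, keep {carry(b1,right), robot_in(rmA)}, require {ball_in(b3,rmA), free(left), robot_in(rmA)}
    → {ball_in(b3,rmA), carry(b1,right), free(left), robot_in(rmA)}

== RESULT ==
["ball_in(b3,rmA)", "carry(b1,right)", "free(left)", "robot_in(rmA)"]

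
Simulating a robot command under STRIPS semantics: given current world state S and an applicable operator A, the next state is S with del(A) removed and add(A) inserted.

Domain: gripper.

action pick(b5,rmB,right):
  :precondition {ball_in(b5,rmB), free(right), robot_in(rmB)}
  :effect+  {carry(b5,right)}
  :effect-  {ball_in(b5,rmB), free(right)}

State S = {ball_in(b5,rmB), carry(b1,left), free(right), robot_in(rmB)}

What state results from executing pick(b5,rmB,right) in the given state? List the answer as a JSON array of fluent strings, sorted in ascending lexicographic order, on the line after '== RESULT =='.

Compute (S \ del) ∪ add:
  pre ⊆ S: {ball_in(b5,rmB), free(right), robot_in(rmB)} ⊆ S  — applicable
  S \ del = {carry(b1,left), robot_in(rmB)}
  ∪ add   = {carry(b1,left), carry(b5,right), robot_in(rmB)}

== RESULT ==
["carry(b1,left)", "carry(b5,right)", "robot_in(rmB)"]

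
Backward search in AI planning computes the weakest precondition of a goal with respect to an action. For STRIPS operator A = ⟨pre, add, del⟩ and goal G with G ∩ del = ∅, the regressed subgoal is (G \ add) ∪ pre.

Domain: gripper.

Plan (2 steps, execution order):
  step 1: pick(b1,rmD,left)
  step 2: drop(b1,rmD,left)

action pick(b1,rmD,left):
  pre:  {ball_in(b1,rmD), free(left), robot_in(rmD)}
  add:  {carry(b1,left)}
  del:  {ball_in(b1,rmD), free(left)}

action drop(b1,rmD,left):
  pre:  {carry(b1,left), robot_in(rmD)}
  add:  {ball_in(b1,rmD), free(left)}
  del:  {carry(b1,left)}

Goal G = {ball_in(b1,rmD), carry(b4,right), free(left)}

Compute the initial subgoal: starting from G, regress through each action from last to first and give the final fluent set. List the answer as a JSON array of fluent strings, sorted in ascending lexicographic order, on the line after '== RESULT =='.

Work backward from the goal:
  through step 2 (drop(b1,rmD,left)): drop {ball_in(b1,rmD), free(left)}, keep {carry(b4,right)}, require {carry(b1,left), robot_in(rmD)}
    → {carry(b1,left), carry(b4,right), robot_in(rmD)}
  through step 1 (pick(b1,rmD,left)): drop {carry(b1,left)}, keep {carry(b4,right), robot_in(rmD)}, require {ball_in(b1,rmD), free(left), robot_in(rmD)}
    → {ball_in(b1,rmD), carry(b4,right), free(left), robot_in(rmD)}

== RESULT ==
["ball_in(b1,rmD)", "carry(b4,right)", "free(left)", "robot_in(rmD)"]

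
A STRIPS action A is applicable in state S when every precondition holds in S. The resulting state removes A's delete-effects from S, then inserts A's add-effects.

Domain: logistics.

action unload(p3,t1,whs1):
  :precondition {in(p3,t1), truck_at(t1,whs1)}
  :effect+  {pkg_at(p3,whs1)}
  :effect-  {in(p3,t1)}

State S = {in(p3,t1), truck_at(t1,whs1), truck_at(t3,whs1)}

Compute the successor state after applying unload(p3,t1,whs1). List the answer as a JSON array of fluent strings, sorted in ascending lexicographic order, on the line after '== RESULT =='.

Progress:
  pre ⊆ S: {in(p3,t1), truck_at(t1,whs1)} ⊆ S  — applicable
  S \ del = {truck_at(t1,whs1), truck_at(t3,whs1)}
  ∪ add   = {pkg_at(p3,whs1), truck_at(t1,whs1), truck_at(t3,whs1)}

== RESULT ==
["pkg_at(p3,whs1)", "truck_at(t1,whs1)", "truck_at(t3,whs1)"]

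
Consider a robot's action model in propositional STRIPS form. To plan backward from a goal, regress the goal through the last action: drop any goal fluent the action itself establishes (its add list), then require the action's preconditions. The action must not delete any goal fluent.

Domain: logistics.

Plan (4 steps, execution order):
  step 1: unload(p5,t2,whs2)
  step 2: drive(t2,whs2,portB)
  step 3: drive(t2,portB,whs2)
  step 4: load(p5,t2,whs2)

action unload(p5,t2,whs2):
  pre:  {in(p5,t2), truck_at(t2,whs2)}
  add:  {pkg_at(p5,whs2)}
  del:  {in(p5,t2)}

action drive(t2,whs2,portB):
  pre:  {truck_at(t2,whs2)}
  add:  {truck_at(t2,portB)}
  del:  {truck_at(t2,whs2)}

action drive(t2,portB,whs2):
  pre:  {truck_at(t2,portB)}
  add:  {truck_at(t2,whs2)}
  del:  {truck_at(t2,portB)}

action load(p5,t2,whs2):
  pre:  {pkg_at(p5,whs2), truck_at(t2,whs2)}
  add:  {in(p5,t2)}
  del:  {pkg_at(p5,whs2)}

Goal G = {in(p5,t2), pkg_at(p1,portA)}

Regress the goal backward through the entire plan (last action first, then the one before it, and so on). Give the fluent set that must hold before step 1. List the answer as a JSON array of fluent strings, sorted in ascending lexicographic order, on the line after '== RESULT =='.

Work backward from the goal:
  through step 4 (load(p5,t2,whs2)): drop {in(p5,t2)}, keep {pkg_at(p1,portA)}, require {pkg_at(p5,whs2), truck_at(t2,whs2)}
    → {pkg_at(p1,portA), pkg_at(p5,whs2), truck_at(t2,whs2)}
  through step 3 (drive(t2,portB,whs2)): drop {truck_at(t2,whs2)}, keep {pkg_at(p1,portA), pkg_at(p5,whs2)}, require {truck_at(t2,portB)}
    → {pkg_at(p1,portA), pkg_at(p5,whs2), truck_at(t2,portB)}
  through step 2 (drive(t2,whs2,portB)): drop {truck_at(t2,portB)}, keep {pkg_at(p1,portA), pkg_at(p5,whs2)}, require {truck_at(t2,whs2)}
    → {pkg_at(p1,portA), pkg_at(p5,whs2), truck_at(t2,whs2)}
  through step 1 (unload(p5,t2,whs2)): drop {pkg_at(p5,whs2)}, keep {pkg_at(p1,portA), truck_at(t2,whs2)}, require {in(p5,t2), truck_at(t2,whs2)}
    → {in(p5,t2), pkg_at(p1,portA), truck_at(t2,whs2)}

== RESULT ==
["in(p5,t2)", "pkg_at(p1,portA)", "truck_at(t2,whs2)"]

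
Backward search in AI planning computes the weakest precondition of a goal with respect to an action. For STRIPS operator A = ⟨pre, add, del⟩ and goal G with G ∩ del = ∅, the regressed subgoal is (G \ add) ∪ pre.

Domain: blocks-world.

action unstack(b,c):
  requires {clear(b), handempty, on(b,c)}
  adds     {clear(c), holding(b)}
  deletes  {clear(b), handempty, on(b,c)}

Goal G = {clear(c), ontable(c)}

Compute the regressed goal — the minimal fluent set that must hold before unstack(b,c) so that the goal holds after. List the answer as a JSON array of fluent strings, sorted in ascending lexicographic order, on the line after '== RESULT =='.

Compute (G \ add) ∪ pre:
  G ∩ del = {}  (empty — regression defined)
  G \ add = {clear(c), ontable(c)} \ {clear(c), holding(b)} = {ontable(c)}
  ∪ pre   = {ontable(c)} ∪ {clear(b), handempty, on(b,c)}
          = {clear(b), handempty, on(b,c), ontable(c)}

== RESULT ==
["clear(b)", "handempty", "on(b,c)", "ontable(c)"]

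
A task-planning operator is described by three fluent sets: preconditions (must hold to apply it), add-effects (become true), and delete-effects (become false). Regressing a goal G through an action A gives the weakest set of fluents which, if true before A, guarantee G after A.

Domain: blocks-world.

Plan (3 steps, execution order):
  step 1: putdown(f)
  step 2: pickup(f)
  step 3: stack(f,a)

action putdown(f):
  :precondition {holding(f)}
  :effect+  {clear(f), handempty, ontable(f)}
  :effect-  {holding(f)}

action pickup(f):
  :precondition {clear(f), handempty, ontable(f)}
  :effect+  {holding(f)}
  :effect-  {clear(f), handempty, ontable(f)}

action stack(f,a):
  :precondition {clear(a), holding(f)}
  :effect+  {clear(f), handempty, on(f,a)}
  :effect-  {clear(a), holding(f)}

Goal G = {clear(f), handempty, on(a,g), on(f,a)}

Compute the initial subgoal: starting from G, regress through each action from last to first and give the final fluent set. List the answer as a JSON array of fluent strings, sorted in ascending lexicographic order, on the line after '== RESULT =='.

Work backward from the goal:
  through step 3 (stack(f,a)): drop {clear(f), handempty, on(f,a)}, keep {on(a,g)}, require {clear(a), holding(f)}
    → {clear(a), holding(f), on(a,g)}
  through step 2 (pickup(f)): drop {holding(f)}, keep {clear(a), on(a,g)}, require {clear(f), handempty, ontable(f)}
    → {clear(a), clear(f), handempty, on(a,g), ontable(f)}
  through step 1 (putdown(f)): drop {clear(f), handempty, ontable(f)}, keep {clear(a), on(a,g)}, require {holding(f)}
    → {clear(a), holding(f), on(a,g)}

== RESULT ==
["clear(a)", "holding(f)", "on(a,g)"]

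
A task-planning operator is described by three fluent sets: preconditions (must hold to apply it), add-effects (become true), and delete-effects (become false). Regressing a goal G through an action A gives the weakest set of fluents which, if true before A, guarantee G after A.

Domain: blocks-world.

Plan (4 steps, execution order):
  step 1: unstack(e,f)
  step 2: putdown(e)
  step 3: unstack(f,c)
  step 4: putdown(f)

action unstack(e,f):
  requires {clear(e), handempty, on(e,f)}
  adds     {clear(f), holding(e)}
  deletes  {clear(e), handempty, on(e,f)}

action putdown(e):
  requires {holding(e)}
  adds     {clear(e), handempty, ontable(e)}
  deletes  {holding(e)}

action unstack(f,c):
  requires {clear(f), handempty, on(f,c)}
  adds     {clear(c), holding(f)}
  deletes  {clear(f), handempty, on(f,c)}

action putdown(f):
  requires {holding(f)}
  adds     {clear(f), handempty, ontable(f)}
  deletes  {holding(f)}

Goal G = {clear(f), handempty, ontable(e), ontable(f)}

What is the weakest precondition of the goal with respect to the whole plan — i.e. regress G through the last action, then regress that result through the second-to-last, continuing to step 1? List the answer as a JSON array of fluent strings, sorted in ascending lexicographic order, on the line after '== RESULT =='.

Regress step by step:
  through step 4 (putdown(f)): drop {clear(f), handempty, ontable(f)}, keep {ontable(e)}, require {holding(f)}
    → {holding(f), ontable(e)}
  through step 3 (unstack(f,c)): drop {holding(f)}, keep {ontable(e)}, require {clear(f), handempty, on(f,c)}
    → {clear(f), handempty, on(f,c), ontable(e)}
  through step 2 (putdown(e)): drop {handempty, ontable(e)}, keep {clear(f), on(f,c)}, require {holding(e)}
    → {clear(f), holding(e), on(f,c)}
  through step 1 (unstack(e,f)): drop {clear(f), holding(e)}, keep {on(f,c)}, require {clear(e), handempty, on(e,f)}
    → {clear(e), handempty, on(e,f), on(f,c)}

== RESULT ==
["clear(e)", "handempty", "on(e,f)", "on(f,c)"]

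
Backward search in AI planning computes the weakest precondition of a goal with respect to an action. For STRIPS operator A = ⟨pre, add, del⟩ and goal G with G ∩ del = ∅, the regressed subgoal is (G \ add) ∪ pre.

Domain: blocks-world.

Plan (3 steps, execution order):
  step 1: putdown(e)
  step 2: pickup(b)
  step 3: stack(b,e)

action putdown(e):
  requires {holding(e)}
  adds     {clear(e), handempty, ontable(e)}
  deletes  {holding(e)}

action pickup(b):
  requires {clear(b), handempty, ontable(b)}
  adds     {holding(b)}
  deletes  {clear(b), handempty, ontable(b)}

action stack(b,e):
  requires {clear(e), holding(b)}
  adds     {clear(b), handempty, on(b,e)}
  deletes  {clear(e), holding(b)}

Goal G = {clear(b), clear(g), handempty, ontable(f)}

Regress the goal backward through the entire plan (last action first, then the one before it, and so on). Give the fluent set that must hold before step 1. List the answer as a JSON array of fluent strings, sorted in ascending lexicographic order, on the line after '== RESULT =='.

Regress step by step:
  through step 3 (stack(b,e)): drop {clear(b), handempty}, keep {clear(g), ontable(f)}, require {clear(e), holding(b)}
    → {clear(e), clear(g), holding(b), ontable(f)}
  through step 2 (pickup(b)): drop {holding(b)}, keep {clear(e), clear(g), ontable(f)}, require {clear(b), handempty, ontable(b)}
    → {clear(b), clear(e), clear(g), handempty, ontable(b), ontable(f)}
  through step 1 (putdown(e)): drop {clear(e), handempty}, keep {clear(b), clear(g), ontable(b), ontable(f)}, require {holding(e)}
    → {clear(b), clear(g), holding(e), ontable(b), ontable(f)}

== RESULT ==
["clear(b)", "clear(g)", "holding(e)", "ontable(b)", "ontable(f)"]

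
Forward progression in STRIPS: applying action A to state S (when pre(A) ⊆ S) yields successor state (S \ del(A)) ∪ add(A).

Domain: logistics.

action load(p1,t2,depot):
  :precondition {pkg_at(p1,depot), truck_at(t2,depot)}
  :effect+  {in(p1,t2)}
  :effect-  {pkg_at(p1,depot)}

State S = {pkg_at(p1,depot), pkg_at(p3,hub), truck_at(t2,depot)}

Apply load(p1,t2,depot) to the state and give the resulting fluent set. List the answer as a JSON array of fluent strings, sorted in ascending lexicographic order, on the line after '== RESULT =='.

Compute (S \ del) ∪ add:
  pre ⊆ S: {pkg_at(p1,depot), truck_at(t2,depot)} ⊆ S  — applicable
  S \ del = {pkg_at(p3,hub), truck_at(t2,depot)}
  ∪ add   = {in(p1,t2), pkg_at(p3,hub), truck_at(t2,depot)}

== RESULT ==
["in(p1,t2)", "pkg_at(p3,hub)", "truck_at(t2,depot)"]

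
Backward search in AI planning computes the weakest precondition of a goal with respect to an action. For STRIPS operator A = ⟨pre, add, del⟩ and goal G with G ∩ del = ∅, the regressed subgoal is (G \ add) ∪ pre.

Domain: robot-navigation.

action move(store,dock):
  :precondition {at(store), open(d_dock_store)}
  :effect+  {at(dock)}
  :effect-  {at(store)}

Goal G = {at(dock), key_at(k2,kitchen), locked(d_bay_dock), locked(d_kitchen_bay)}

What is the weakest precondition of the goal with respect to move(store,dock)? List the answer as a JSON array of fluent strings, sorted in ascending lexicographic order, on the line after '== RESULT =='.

Compute (G \ add) ∪ pre:
  G ∩ del = {}  (empty — regression defined)
  G \ add = {at(dock), key_at(k2,kitchen), locked(d_bay_dock), locked(d_kitchen_bay)} \ {at(dock)} = {key_at(k2,kitchen), locked(d_bay_dock), locked(d_kitchen_bay)}
  ∪ pre   = {key_at(k2,kitchen), locked(d_bay_dock), locked(d_kitchen_bay)} ∪ {at(store), open(d_dock_store)}
          = {at(store), key_at(k2,kitchen), locked(d_bay_dock), locked(d_kitchen_bay), open(d_dock_store)}

== RESULT ==
["at(store)", "key_at(k2,kitchen)", "locked(d_bay_dock)", "locked(d_kitchen_bay)", "open(d_dock_store)"]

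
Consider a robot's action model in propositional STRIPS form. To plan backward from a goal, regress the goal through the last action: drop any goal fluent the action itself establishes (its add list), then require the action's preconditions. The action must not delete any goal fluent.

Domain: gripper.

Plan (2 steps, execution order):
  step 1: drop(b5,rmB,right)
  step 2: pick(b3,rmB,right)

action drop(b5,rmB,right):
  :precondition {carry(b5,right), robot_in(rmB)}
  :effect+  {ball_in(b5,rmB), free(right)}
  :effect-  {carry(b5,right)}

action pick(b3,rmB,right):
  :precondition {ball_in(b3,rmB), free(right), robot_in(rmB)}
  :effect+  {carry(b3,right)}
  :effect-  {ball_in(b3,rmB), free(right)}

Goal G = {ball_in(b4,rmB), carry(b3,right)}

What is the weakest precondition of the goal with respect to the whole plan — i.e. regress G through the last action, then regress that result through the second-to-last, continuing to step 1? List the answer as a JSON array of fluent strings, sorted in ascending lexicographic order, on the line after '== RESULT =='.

Regress step by step:
  through step 2 (pick(b3,rmB,right)): drop {carry(b3,right)}, keep {ball_in(b4,rmB)}, require {ball_in(b3,rmB), free(right), robot_in(rmB)}
    → {ball_in(b3,rmB), ball_in(b4,rmB), free(right), robot_in(rmB)}
  through step 1 (drop(b5,rmB,right)): drop {free(right)}, keep {ball_in(b3,rmB), ball_in(b4,rmB), robot_in(rmB)}, require {carry(b5,right), robot_in(rmB)}
    → {ball_in(b3,rmB), ball_in(b4,rmB), carry(b5,right), robot_in(rmB)}

== RESULT ==
["ball_in(b3,rmB)", "ball_in(b4,rmB)", "carry(b5,right)", "robot_in(rmB)"]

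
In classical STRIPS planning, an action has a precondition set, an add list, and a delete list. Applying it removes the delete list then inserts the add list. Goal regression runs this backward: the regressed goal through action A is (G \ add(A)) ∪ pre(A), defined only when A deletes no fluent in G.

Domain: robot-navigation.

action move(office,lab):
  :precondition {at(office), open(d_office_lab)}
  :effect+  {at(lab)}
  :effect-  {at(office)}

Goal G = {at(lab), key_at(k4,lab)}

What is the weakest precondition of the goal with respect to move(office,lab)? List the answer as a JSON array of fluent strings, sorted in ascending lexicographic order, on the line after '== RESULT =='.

Regress:
  G ∩ del = {}  (empty — regression defined)
  G \ add = {at(lab), key_at(k4,lab)} \ {at(lab)} = {key_at(k4,lab)}
  ∪ pre   = {key_at(k4,lab)} ∪ {at(office), open(d_office_lab)}
          = {at(office), key_at(k4,lab), open(d_office_lab)}

== RESULT ==
["at(office)", "key_at(k4,lab)", "open(d_office_lab)"]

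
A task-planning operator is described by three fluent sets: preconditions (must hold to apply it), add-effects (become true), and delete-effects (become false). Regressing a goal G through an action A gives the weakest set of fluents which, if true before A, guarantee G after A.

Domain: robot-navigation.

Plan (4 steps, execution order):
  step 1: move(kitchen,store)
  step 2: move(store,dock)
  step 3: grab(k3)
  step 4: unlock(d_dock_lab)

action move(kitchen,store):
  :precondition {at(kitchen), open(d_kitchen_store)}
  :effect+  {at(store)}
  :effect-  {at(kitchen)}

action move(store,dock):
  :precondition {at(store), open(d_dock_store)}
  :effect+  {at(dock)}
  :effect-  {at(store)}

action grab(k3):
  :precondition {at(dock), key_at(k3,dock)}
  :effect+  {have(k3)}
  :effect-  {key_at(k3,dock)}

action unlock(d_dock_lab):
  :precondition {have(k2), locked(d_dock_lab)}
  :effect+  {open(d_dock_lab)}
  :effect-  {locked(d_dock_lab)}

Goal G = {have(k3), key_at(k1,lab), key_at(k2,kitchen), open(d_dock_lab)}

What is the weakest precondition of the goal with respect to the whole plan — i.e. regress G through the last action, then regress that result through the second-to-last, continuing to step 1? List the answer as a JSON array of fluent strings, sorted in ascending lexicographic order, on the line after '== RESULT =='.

Work backward from the goal:
  through step 4 (unlock(d_dock_lab)): drop {open(d_dock_lab)}, keep {have(k3), key_at(k1,lab), key_at(k2,kitchen)}, require {have(k2), locked(d_dock_lab)}
    → {have(k2), have(k3), key_at(k1,lab), key_at(k2,kitchen), locked(d_dock_lab)}
  through step 3 (grab(k3)): drop {have(k3)}, keep {have(k2), key_at(k1,lab), key_at(k2,kitchen), locked(d_dock_lab)}, require {at(dock), key_at(k3,dock)}
    → {at(dock), have(k2), key_at(k1,lab), key_at(k2,kitchen), key_at(k3,dock), locked(d_dock_lab)}
  through step 2 (move(store,dock)): drop {at(dock)}, keep {have(k2), key_at(k1,lab), key_at(k2,kitchen), key_at(k3,dock), locked(d_dock_lab)}, require {at(store), open(d_dock_store)}
    → {at(store), have(k2), key_at(k1,lab), key_at(k2,kitchen), key_at(k3,dock), locked(d_dock_lab), open(d_dock_store)}
  through step 1 (move(kitchen,store)): drop {at(store)}, keep {have(k2), key_at(k1,lab), key_at(k2,kitchen), key_at(k3,dock), locked(d_dock_lab), open(d_dock_store)}, require {at(kitchen), open(d_kitchen_store)}
    → {at(kitchen), have(k2), key_at(k1,lab), key_at(k2,kitchen), key_at(k3,dock), locked(d_dock_lab), open(d_dock_store), open(d_kitchen_store)}

== RESULT ==
["at(kitchen)", "have(k2)", "key_at(k1,lab)", "key_at(k2,kitchen)", "key_at(k3,dock)", "locked(d_dock_lab)", "open(d_dock_store)", "open(d_kitchen_store)"]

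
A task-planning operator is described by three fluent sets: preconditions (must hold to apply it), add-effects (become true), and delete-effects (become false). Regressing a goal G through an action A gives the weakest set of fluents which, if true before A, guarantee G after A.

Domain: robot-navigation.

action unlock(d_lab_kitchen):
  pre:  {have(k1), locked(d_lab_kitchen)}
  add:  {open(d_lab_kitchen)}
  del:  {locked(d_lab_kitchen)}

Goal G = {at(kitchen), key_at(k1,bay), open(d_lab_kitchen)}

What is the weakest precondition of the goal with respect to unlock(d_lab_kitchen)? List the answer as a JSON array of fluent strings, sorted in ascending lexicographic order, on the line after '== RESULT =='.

Regress:
  G ∩ del = {}  (empty — regression defined)
  G \ add = {at(kitchen), key_at(k1,bay), open(d_lab_kitchen)} \ {open(d_lab_kitchen)} = {at(kitchen), key_at(k1,bay)}
  ∪ pre   = {at(kitchen), key_at(k1,bay)} ∪ {have(k1), locked(d_lab_kitchen)}
          = {at(kitchen), have(k1), key_at(k1,bay), locked(d_lab_kitchen)}

== RESULT ==
["at(kitchen)", "have(k1)", "key_at(k1,bay)", "locked(d_lab_kitchen)"]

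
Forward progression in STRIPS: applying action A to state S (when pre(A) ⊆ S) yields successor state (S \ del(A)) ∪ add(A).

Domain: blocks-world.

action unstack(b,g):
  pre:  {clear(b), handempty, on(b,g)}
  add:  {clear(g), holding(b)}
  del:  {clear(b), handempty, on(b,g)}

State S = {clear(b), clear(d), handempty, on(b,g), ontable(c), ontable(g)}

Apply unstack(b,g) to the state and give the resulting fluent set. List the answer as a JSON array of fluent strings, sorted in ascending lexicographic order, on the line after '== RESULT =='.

Compute (S \ del) ∪ add:
  pre ⊆ S: {clear(b), handempty, on(b,g)} ⊆ S  — applicable
  S \ del = {clear(d), ontable(c), ontable(g)}
  ∪ add   = {clear(d), clear(g), holding(b), ontable(c), ontable(g)}

== RESULT ==
["clear(d)", "clear(g)", "holding(b)", "ontable(c)", "ontable(g)"]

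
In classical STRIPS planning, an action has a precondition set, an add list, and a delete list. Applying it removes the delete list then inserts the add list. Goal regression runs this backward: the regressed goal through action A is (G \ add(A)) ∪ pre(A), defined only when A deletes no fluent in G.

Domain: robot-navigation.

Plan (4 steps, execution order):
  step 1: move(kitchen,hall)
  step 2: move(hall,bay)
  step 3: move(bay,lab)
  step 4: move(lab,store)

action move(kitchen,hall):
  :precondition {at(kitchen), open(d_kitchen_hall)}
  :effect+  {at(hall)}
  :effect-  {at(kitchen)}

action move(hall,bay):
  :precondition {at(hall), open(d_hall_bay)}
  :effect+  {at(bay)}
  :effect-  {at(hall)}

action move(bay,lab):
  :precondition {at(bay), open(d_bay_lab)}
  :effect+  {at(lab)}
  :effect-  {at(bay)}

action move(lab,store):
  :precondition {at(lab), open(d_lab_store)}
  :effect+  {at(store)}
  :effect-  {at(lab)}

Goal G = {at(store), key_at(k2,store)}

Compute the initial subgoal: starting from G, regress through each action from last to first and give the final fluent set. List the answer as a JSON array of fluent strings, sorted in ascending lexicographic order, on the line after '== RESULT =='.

Regress step by step:
  through step 4 (move(lab,store)): drop {at(store)}, keep {key_at(k2,store)}, require {at(lab), open(d_lab_store)}
    → {at(lab), key_at(k2,store), open(d_lab_store)}
  through step 3 (move(bay,lab)): drop {at(lab)}, keep {key_at(k2,store), open(d_lab_store)}, require {at(bay), open(d_bay_lab)}
    → {at(bay), key_at(k2,store), open(d_bay_lab), open(d_lab_store)}
  through step 2 (move(hall,bay)): drop {at(bay)}, keep {key_at(k2,store), open(d_bay_lab), open(d_lab_store)}, require {at(hall), open(d_hall_bay)}
    → {at(hall), key_at(k2,store), open(d_bay_lab), open(d_hall_bay), open(d_lab_store)}
  through step 1 (move(kitchen,hall)): drop {at(hall)}, keep {key_at(k2,store), open(d_bay_lab), open(d_hall_bay), open(d_lab_store)}, require {at(kitchen), open(d_kitchen_hall)}
    → {at(kitchen), key_at(k2,store), open(d_bay_lab), open(d_hall_bay), open(d_kitchen_hall), open(d_lab_store)}

== RESULT ==
["at(kitchen)", "key_at(k2,store)", "open(d_bay_lab)", "open(d_hall_bay)", "open(d_kitchen_hall)", "open(d_lab_store)"]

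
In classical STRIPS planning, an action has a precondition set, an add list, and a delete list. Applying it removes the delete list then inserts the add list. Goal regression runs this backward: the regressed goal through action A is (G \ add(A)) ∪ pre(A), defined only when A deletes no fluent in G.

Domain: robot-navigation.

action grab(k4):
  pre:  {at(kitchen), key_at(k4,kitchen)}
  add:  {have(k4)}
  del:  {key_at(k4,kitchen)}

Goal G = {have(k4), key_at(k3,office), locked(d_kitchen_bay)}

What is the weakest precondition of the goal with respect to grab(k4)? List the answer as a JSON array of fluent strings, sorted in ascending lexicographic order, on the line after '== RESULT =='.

Regress:
  G ∩ del = {}  (empty — regression defined)
  G \ add = {have(k4), key_at(k3,office), locked(d_kitchen_bay)} \ {have(k4)} = {key_at(k3,office), locked(d_kitchen_bay)}
  ∪ pre   = {key_at(k3,office), locked(d_kitchen_bay)} ∪ {at(kitchen), key_at(k4,kitchen)}
          = {at(kitchen), key_at(k3,office), key_at(k4,kitchen), locked(d_kitchen_bay)}

== RESULT ==
["at(kitchen)", "key_at(k3,office)", "key_at(k4,kitchen)", "locked(d_kitchen_bay)"]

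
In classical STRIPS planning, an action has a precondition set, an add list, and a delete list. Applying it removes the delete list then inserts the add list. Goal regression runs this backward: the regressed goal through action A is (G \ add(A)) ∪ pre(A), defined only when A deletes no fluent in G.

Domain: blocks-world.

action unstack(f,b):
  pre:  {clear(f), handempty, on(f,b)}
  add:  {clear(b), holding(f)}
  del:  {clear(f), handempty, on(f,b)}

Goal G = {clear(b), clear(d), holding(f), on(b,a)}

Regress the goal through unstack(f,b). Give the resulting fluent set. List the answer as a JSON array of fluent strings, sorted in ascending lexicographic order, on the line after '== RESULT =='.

Regress:
  G ∩ del = {}  (empty — regression defined)
  G \ add = {clear(b), clear(d), holding(f), on(b,a)} \ {clear(b), holding(f)} = {clear(d), on(b,a)}
  ∪ pre   = {clear(d), on(b,a)} ∪ {clear(f), handempty, on(f,b)}
          = {clear(d), clear(f), handempty, on(b,a), on(f,b)}

== RESULT ==
["clear(d)", "clear(f)", "handempty", "on(b,a)", "on(f,b)"]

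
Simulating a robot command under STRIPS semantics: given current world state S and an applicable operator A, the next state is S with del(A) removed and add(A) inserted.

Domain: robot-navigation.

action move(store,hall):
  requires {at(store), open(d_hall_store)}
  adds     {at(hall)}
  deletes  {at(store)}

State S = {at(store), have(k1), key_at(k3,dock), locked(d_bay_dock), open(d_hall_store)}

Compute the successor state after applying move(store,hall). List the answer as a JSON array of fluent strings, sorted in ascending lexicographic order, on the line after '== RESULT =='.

Progress:
  pre ⊆ S: {at(store), open(d_hall_store)} ⊆ S  — applicable
  S \ del = {have(k1), key_at(k3,dock), locked(d_bay_dock), open(d_hall_store)}
  ∪ add   = {at(hall), have(k1), key_at(k3,dock), locked(d_bay_dock), open(d_hall_store)}

== RESULT ==
["at(hall)", "have(k1)", "key_at(k3,dock)", "locked(d_bay_dock)", "open(d_hall_store)"]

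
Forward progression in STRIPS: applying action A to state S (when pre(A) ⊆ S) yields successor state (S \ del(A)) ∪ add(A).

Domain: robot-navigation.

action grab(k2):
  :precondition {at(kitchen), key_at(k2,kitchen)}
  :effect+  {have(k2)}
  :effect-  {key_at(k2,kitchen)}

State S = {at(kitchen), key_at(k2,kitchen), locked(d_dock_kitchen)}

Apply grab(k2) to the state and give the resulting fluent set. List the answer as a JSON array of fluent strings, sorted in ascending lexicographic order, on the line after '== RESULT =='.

Progress:
  pre ⊆ S: {at(kitchen), key_at(k2,kitchen)} ⊆ S  — applicable
  S \ del = {at(kitchen), locked(d_dock_kitchen)}
  ∪ add   = {at(kitchen), have(k2), locked(d_dock_kitchen)}

== RESULT ==
["at(kitchen)", "have(k2)", "locked(d_dock_kitchen)"]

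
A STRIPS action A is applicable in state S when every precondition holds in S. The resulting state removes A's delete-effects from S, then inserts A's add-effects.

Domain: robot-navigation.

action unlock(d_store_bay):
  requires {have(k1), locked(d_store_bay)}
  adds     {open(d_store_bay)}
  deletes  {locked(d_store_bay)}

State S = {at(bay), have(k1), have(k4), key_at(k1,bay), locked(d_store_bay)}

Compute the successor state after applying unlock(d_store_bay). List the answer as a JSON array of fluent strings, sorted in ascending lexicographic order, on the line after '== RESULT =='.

Progress:
  pre ⊆ S: {have(k1), locked(d_store_bay)} ⊆ S  — applicable
  S \ del = {at(bay), have(k1), have(k4), key_at(k1,bay)}
  ∪ add   = {at(bay), have(k1), have(k4), key_at(k1,bay), open(d_store_bay)}

== RESULT ==
["at(bay)", "have(k1)", "have(k4)", "key_at(k1,bay)", "open(d_store_bay)"]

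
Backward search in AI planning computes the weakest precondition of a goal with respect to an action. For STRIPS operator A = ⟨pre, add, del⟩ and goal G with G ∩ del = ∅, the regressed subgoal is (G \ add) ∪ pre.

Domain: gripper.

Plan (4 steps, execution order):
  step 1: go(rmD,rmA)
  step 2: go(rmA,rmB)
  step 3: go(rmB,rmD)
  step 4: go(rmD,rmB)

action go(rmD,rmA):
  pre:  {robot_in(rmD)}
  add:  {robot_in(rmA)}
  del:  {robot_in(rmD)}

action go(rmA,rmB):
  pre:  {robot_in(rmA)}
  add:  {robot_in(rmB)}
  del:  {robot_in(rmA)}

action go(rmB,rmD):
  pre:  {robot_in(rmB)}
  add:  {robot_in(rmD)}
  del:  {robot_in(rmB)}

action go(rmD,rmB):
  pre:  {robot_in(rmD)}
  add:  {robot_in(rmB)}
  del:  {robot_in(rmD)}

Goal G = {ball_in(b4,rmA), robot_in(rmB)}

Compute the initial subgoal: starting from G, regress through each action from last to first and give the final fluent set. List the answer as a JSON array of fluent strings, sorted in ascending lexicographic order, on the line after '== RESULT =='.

Regress step by step:
  through step 4 (go(rmD,rmB)): drop {robot_in(rmB)}, keep {ball_in(b4,rmA)}, require {robot_in(rmD)}
    → {ball_in(b4,rmA), robot_in(rmD)}
  through step 3 (go(rmB,rmD)): drop {robot_in(rmD)}, keep {ball_in(b4,rmA)}, require {robot_in(rmB)}
    → {ball_in(b4,rmA), robot_in(rmB)}
  through step 2 (go(rmA,rmB)): drop {robot_in(rmB)}, keep {ball_in(b4,rmA)}, require {robot_in(rmA)}
    → {ball_in(b4,rmA), robot_in(rmA)}
  through step 1 (go(rmD,rmA)): drop {robot_in(rmA)}, keep {ball_in(b4,rmA)}, require {robot_in(rmD)}
    → {ball_in(b4,rmA), robot_in(rmD)}

== RESULT ==
["ball_in(b4,rmA)", "robot_in(rmD)"]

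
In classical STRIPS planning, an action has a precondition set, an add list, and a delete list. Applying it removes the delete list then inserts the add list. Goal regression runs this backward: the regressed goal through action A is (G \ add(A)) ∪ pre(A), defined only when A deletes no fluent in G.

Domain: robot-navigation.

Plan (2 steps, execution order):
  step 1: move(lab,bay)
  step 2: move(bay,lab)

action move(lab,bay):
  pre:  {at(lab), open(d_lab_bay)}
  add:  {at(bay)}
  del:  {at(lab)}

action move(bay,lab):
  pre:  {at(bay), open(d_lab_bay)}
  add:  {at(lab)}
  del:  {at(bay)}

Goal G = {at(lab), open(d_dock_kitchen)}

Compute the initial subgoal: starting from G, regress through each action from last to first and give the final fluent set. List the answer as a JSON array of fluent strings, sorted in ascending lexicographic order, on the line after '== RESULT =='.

Work backward from the goal:
  through step 2 (move(bay,lab)): drop {at(lab)}, keep {open(d_dock_kitchen)}, require {at(bay), open(d_lab_bay)}
    → {at(bay), open(d_dock_kitchen), open(d_lab_bay)}
  through step 1 (move(lab,bay)): drop {at(bay)}, keep {open(d_dock_kitchen), open(d_lab_bay)}, require {at(lab), open(d_lab_bay)}
    → {at(lab), open(d_dock_kitchen), open(d_lab_bay)}

== RESULT ==
["at(lab)", "open(d_dock_kitchen)", "open(d_lab_bay)"]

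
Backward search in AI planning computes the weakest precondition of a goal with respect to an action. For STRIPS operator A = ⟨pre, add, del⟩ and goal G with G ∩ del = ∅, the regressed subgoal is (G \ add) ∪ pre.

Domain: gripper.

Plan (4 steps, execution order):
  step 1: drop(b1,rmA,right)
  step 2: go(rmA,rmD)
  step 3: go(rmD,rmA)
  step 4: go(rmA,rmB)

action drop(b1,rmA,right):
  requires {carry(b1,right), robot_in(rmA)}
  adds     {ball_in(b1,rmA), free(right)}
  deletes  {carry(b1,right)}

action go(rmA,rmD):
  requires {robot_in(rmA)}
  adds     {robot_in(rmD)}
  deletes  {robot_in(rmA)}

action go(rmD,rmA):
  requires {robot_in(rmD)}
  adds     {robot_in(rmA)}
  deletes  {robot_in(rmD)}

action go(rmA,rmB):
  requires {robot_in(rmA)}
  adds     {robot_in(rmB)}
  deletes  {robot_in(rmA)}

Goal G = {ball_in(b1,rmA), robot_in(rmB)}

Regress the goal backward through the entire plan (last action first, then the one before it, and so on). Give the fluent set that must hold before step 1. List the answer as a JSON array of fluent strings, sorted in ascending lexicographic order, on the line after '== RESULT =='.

Work backward from the goal:
  through step 4 (go(rmA,rmB)): drop {robot_in(rmB)}, keep {ball_in(b1,rmA)}, require {robot_in(rmA)}
    → {ball_in(b1,rmA), robot_in(rmA)}
  through step 3 (go(rmD,rmA)): drop {robot_in(rmA)}, keep {ball_in(b1,rmA)}, require {robot_in(rmD)}
    → {ball_in(b1,rmA), robot_in(rmD)}
  through step 2 (go(rmA,rmD)): drop {robot_in(rmD)}, keep {ball_in(b1,rmA)}, require {robot_in(rmA)}
    → {ball_in(b1,rmA), robot_in(rmA)}
  through step 1 (drop(b1,rmA,right)): drop {ball_in(b1,rmA)}, keep {robot_in(rmA)}, require {carry(b1,right), robot_in(rmA)}
    → {carry(b1,right), robot_in(rmA)}

== RESULT ==
["carry(b1,right)", "robot_in(rmA)"]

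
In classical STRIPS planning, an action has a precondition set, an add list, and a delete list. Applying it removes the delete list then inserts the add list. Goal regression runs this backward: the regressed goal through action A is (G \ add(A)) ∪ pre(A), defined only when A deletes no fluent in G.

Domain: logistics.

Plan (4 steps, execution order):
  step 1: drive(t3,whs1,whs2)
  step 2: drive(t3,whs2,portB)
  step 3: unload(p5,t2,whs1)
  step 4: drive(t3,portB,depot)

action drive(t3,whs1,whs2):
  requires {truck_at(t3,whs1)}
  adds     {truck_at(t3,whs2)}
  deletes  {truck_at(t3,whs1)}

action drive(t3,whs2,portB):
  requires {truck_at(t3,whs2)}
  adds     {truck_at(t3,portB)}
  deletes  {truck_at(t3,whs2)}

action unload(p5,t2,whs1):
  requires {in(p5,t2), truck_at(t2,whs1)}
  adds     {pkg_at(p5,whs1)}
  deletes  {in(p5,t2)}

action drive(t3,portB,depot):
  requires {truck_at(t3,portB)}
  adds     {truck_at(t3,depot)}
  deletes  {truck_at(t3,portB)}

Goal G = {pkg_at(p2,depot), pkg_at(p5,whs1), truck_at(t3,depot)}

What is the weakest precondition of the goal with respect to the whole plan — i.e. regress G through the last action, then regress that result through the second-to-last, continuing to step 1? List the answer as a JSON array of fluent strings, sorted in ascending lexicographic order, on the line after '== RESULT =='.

Work backward from the goal:
  through step 4 (drive(t3,portB,depot)): drop {truck_at(t3,depot)}, keep {pkg_at(p2,depot), pkg_at(p5,whs1)}, require {truck_at(t3,portB)}
    → {pkg_at(p2,depot), pkg_at(p5,whs1), truck_at(t3,portB)}
  through step 3 (unload(p5,t2,whs1)): drop {pkg_at(p5,whs1)}, keep {pkg_at(p2,depot), truck_at(t3,portB)}, require {in(p5,t2), truck_at(t2,whs1)}
    → {in(p5,t2), pkg_at(p2,depot), truck_at(t2,whs1), truck_at(t3,portB)}
  through step 2 (drive(t3,whs2,portB)): drop {truck_at(t3,portB)}, keep {in(p5,t2), pkg_at(p2,depot), truck_at(t2,whs1)}, require {truck_at(t3,whs2)}
    → {in(p5,t2), pkg_at(p2,depot), truck_at(t2,whs1), truck_at(t3,whs2)}
  through step 1 (drive(t3,whs1,whs2)): drop {truck_at(t3,whs2)}, keep {in(p5,t2), pkg_at(p2,depot), truck_at(t2,whs1)}, require {truck_at(t3,whs1)}
    → {in(p5,t2), pkg_at(p2,depot), truck_at(t2,whs1), truck_at(t3,whs1)}

== RESULT ==
["in(p5,t2)", "pkg_at(p2,depot)", "truck_at(t2,whs1)", "truck_at(t3,whs1)"]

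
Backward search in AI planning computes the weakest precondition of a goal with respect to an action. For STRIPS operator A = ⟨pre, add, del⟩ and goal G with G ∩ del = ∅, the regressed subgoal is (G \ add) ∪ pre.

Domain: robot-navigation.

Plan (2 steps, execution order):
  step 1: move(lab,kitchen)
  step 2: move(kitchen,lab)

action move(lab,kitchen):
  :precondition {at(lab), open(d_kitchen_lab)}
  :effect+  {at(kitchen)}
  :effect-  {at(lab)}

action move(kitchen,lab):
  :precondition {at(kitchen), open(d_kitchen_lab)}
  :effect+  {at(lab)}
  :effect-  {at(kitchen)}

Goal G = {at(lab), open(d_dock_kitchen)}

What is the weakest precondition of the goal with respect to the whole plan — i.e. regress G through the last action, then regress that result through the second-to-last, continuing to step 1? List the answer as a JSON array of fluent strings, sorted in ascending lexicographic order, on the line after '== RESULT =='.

Regress step by step:
  through step 2 (move(kitchen,lab)): drop {at(lab)}, keep {open(d_dock_kitchen)}, require {at(kitchen), open(d_kitchen_lab)}
    → {at(kitchen), open(d_dock_kitchen), open(d_kitchen_lab)}
  through step 1 (move(lab,kitchen)): drop {at(kitchen)}, keep {open(d_dock_kitchen), open(d_kitchen_lab)}, require {at(lab), open(d_kitchen_lab)}
    → {at(lab), open(d_dock_kitchen), open(d_kitchen_lab)}

== RESULT ==
["at(lab)", "open(d_dock_kitchen)", "open(d_kitchen_lab)"]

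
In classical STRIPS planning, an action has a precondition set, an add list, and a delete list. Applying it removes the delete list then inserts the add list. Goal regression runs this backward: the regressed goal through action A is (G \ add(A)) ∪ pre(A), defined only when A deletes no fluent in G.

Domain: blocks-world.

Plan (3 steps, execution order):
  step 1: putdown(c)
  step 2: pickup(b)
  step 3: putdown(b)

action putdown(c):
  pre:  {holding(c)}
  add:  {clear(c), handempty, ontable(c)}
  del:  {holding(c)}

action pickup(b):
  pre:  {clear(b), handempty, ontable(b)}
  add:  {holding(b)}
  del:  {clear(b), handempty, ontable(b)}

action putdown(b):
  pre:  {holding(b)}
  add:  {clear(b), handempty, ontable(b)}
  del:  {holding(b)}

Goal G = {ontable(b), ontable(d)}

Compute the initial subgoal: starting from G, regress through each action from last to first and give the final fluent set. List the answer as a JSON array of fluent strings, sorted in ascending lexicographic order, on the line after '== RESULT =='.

Regress step by step:
  through step 3 (putdown(b)): drop {ontable(b)}, keep {ontable(d)}, require {holding(b)}
    → {holding(b), ontable(d)}
  through step 2 (pickup(b)): drop {holding(b)}, keep {ontable(d)}, require {clear(b), handempty, ontable(b)}
    → {clear(b), handempty, ontable(b), ontable(d)}
  through step 1 (putdown(c)): drop {handempty}, keep {clear(b), ontable(b), ontable(d)}, require {holding(c)}
    → {clear(b), holding(c), ontable(b), ontable(d)}

== RESULT ==
["clear(b)", "holding(c)", "ontable(b)", "ontable(d)"]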